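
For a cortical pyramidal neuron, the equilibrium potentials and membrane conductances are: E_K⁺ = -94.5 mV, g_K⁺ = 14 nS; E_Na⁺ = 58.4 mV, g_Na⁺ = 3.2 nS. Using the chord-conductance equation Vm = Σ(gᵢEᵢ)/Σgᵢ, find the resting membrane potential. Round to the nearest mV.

Σ gᵢEᵢ = 14·(-94.5) + 3.2·(58.4) = -1136.12
Σ gᵢ = 14 + 3.2 = 17.2
Vm = -1136.12 / 17.2 = -66.05 mV

-66 mV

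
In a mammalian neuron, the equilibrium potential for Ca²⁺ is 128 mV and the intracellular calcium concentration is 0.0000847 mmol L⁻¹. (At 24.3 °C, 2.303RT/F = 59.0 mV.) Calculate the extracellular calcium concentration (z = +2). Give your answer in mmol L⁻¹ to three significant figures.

1.85 mmol L⁻¹

Nernst: E = (59.0/2) · log₁₀([out]/[in]), so log₁₀([out]/[in]) = 128.0 × 2 / 59.0 = 4.3390.
[out]/[in] = 10^(4.3390) = 2.183e+04.
[out] = 2.183e+04 × 0.0000847 = 1.849 mmol L⁻¹.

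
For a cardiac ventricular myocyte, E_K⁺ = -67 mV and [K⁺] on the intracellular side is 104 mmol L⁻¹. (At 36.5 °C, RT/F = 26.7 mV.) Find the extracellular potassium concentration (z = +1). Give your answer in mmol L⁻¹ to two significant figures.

8.5 mmol L⁻¹

Nernst: E = (26.7/1) · ln([out]/[in]), so ln([out]/[in]) = -67.0 × 1 / 26.7 = -2.5094.
[out]/[in] = e^(-2.5094) = 0.08132.
[out] = 0.08132 × 104 = 8.457 mmol L⁻¹.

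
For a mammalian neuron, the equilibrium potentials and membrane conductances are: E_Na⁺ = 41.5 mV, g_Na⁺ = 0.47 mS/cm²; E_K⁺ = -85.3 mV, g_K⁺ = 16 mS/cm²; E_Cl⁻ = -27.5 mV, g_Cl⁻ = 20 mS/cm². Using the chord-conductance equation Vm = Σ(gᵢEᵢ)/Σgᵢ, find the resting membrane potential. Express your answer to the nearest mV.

Σ gᵢEᵢ = 0.47·(41.5) + 16·(-85.3) + 20·(-27.5) = -1895.29
Σ gᵢ = 0.47 + 16 + 20 = 36.47
Vm = -1895.29 / 36.47 = -51.97 mV

-52 mV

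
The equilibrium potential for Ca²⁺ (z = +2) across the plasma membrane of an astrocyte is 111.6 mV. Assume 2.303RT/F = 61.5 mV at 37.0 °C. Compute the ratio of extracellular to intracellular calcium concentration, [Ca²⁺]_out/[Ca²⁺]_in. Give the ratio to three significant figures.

log₁₀([out]/[in]) = E·z/(61.5) = 111.6 × 2 / 61.5 = 3.6293
[out]/[in] = 10^(3.6293) = 4259

4260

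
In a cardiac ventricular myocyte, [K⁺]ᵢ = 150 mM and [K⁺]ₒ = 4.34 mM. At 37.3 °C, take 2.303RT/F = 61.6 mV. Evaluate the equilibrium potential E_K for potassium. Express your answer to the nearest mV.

-95 mV

E = (61.6/z) · log₁₀([K⁺]_out/[K⁺]_in) with z = +1.
= (61.6/1) · log₁₀(4.34/150) = 61.60 · log₁₀(0.02893)
= 61.60 · (-1.5386) = -94.78 mV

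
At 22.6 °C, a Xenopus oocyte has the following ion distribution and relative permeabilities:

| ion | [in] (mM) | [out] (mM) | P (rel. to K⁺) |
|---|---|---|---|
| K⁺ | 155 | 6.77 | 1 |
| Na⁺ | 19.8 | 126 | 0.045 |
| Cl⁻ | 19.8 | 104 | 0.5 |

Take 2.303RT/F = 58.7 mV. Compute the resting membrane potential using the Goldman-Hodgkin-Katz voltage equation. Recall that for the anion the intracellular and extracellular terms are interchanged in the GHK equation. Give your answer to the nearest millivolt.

-57 mV

Vm = 58.7 · log₁₀[(Σ P·[cation]ₒ + Σ P·[anion]ᵢ) / (Σ P·[cation]ᵢ + Σ P·[anion]ₒ)]
Numerator = 1×6.77 + 0.045×126 + 0.5×19.8 = 22.34
Denominator = 1×155 + 0.045×19.8 + 0.5×104 = 207.9
Vm = 58.7 · log₁₀(0.10746) = 58.7 × (-0.9688) = -56.87 mV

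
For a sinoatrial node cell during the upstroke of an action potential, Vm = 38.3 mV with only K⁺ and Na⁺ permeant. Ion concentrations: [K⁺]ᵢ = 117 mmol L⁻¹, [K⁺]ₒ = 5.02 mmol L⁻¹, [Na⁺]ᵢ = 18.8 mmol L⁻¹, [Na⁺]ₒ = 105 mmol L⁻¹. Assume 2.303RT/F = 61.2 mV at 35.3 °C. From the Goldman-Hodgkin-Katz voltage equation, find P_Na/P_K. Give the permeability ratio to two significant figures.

Let α = P_Na/P_K. GHK: Vm = 61.2·log₁₀[(Kₒ + α·Naₒ)/(Kᵢ + α·Naᵢ)].
10^(Vm/61.2) = 10^(38.3/61.2) = 4.2249
So 4.2249·(Kᵢ + α·Naᵢ) = Kₒ + α·Naₒ → α = (4.2249·117.0 − 5.02) / (105.0 − 4.2249·18.8)
α = (494.3 − 5.02) / (105.0 − 79.43) = 489.3/25.57 = 19.13

19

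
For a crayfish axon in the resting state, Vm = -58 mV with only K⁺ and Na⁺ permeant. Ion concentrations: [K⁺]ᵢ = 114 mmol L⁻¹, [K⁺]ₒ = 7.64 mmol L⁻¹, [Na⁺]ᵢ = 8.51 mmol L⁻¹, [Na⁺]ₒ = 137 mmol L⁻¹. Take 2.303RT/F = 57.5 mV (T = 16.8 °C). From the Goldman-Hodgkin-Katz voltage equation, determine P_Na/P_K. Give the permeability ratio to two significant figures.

Let α = P_Na/P_K. GHK: Vm = 57.5·log₁₀[(Kₒ + α·Naₒ)/(Kᵢ + α·Naᵢ)].
10^(Vm/57.5) = 10^(-58.0/57.5) = 0.098018
So 0.098018·(Kᵢ + α·Naᵢ) = Kₒ + α·Naₒ → α = (0.098018·114.0 − 7.64) / (137.0 − 0.098018·8.51)
α = (11.17 − 7.64) / (137.0 − 0.8341) = 3.534/136.2 = 0.02595

0.026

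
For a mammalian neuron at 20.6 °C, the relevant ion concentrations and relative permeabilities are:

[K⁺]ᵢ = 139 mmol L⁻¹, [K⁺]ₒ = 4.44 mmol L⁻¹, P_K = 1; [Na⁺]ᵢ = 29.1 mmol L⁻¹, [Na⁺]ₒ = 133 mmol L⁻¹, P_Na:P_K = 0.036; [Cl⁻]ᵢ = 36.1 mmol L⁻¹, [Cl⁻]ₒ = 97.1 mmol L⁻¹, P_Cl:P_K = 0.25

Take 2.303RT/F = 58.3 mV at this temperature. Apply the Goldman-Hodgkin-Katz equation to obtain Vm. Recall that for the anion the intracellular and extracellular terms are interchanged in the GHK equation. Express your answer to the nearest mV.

Vm = 58.3 · log₁₀[(Σ P·[cation]ₒ + Σ P·[anion]ᵢ) / (Σ P·[cation]ᵢ + Σ P·[anion]ₒ)]
Numerator = 1×4.44 + 0.036×133 + 0.25×36.1 = 18.25
Denominator = 1×139 + 0.036×29.1 + 0.25×97.1 = 164.3
Vm = 58.3 · log₁₀(0.11108) = 58.3 × (-0.9544) = -55.64 mV

-56 mV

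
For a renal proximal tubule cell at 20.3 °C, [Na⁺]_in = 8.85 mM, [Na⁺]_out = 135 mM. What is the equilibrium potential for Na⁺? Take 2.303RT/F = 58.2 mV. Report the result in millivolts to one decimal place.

E = (58.2/z) · log₁₀([Na⁺]_out/[Na⁺]_in) with z = +1.
= (58.2/1) · log₁₀(135/8.85) = 58.20 · log₁₀(15.25)
= 58.20 · (1.1834) = 68.87 mV

68.9 mV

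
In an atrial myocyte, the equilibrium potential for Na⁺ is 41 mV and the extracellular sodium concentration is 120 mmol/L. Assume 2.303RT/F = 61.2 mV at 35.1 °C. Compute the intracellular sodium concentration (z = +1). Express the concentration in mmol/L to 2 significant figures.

26 mmol/L

Nernst: E = (61.2/1) · log₁₀([out]/[in]), so log₁₀([out]/[in]) = 41.0 × 1 / 61.2 = 0.6699.
[out]/[in] = 10^(0.6699) = 4.677.
[in] = 120 / 4.677 = 25.66 mmol/L.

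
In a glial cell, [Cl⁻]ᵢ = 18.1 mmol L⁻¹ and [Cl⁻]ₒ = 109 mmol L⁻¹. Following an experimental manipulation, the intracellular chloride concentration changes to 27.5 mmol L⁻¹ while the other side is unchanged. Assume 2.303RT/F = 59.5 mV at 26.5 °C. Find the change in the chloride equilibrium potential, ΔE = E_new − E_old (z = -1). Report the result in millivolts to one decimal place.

10.8 mV

E_old = (59.5/-1)·log₁₀(109/18.1) = -46.40 mV
E_new = (59.5/-1)·log₁₀(109/27.5) = -35.59 mV
ΔE = -35.59 − (-46.40) = 10.81 mV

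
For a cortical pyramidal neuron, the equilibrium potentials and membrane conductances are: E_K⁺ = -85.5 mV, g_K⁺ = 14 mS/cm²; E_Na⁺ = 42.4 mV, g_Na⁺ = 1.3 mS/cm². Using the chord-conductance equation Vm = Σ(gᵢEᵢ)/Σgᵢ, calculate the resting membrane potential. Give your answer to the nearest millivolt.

Σ gᵢEᵢ = 14·(-85.5) + 1.3·(42.4) = -1141.88
Σ gᵢ = 14 + 1.3 = 15.3
Vm = -1141.88 / 15.3 = -74.63 mV

-75 mV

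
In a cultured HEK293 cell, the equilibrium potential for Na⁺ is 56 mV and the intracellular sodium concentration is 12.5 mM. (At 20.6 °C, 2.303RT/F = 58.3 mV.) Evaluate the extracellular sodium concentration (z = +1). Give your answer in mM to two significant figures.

Nernst: E = (58.3/1) · log₁₀([out]/[in]), so log₁₀([out]/[in]) = 56.0 × 1 / 58.3 = 0.9605.
[out]/[in] = 10^(0.9605) = 9.132.
[out] = 9.132 × 12.5 = 114.1 mM.

110 mM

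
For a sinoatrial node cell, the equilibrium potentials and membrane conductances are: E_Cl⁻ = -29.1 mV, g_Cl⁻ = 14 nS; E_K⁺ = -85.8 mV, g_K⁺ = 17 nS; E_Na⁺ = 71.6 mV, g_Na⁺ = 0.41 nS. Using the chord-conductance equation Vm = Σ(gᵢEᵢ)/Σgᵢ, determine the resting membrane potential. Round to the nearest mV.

Σ gᵢEᵢ = 14·(-29.1) + 17·(-85.8) + 0.41·(71.6) = -1836.64
Σ gᵢ = 14 + 17 + 0.41 = 31.41
Vm = -1836.64 / 31.41 = -58.47 mV

-58 mV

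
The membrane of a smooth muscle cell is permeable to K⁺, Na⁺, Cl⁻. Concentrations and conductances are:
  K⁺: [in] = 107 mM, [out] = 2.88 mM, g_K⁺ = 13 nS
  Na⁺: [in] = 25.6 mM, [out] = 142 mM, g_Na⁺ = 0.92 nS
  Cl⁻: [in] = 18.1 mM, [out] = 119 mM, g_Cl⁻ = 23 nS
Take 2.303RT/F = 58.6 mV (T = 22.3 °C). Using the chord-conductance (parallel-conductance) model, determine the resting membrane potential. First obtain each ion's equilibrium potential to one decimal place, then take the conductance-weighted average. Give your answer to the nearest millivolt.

-61 mV

E_K⁺ = (58.6/1)·log₁₀(2.88/107) = -92.0 mV
E_Na⁺ = (58.6/1)·log₁₀(142/25.6) = 43.6 mV
E_Cl⁻ = (58.6/-1)·log₁₀(119/18.1) = -47.9 mV
Vm = (Σ gᵢEᵢ)/(Σ gᵢ) = (13·-92.0 + 0.92·43.6 + 23·-47.9) / (13 + 0.92 + 23)
= -2257.59 / 36.92 = -61.15 mV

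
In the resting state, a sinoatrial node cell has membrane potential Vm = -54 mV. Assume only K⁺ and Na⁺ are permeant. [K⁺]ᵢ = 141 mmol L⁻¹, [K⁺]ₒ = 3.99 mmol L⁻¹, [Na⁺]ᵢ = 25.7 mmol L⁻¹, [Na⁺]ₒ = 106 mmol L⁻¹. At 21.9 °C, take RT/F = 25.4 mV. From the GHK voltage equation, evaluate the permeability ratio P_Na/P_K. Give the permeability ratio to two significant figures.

Let α = P_Na/P_K. GHK: Vm = 25.4·ln[(Kₒ + α·Naₒ)/(Kᵢ + α·Naᵢ)].
e^(Vm/25.4) = e^(-54.0/25.4) = 0.11932
So 0.11932·(Kᵢ + α·Naᵢ) = Kₒ + α·Naₒ → α = (0.11932·141.0 − 3.99) / (106.0 − 0.11932·25.7)
α = (16.82 − 3.99) / (106.0 − 3.066) = 12.83/102.9 = 0.1247

0.12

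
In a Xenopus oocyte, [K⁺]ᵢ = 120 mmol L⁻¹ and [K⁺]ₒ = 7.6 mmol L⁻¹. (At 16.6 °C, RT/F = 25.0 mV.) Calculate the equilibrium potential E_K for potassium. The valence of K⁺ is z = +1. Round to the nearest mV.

E = (25.0/z) · ln([K⁺]_out/[K⁺]_in) with z = +1.
= (25.0/1) · ln(7.6/120) = 25.00 · ln(0.06333)
= 25.00 · (-2.7593) = -68.98 mV

-69 mV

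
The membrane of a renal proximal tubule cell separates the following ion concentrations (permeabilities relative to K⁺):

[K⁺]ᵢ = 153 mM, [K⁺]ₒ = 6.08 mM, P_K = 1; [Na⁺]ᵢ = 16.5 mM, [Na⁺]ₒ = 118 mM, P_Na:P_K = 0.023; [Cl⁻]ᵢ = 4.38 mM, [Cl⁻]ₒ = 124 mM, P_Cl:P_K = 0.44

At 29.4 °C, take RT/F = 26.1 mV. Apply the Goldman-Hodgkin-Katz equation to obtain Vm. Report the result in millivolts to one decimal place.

Vm = 26.1 · ln[(Σ P·[cation]ₒ + Σ P·[anion]ᵢ) / (Σ P·[cation]ᵢ + Σ P·[anion]ₒ)]
Numerator = 1×6.08 + 0.023×118 + 0.44×4.38 = 10.72
Denominator = 1×153 + 0.023×16.5 + 0.44×124 = 207.9
Vm = 26.1 · ln(0.051559) = 26.1 × (-2.9650) = -77.39 mV

-77.4 mV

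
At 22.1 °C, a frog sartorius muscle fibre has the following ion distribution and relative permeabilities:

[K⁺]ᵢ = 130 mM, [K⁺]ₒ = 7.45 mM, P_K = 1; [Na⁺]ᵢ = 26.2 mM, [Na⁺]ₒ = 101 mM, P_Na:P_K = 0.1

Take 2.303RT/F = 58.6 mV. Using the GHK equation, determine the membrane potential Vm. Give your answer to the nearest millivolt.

Vm = 58.6 · log₁₀[(Σ P·[cation]ₒ + Σ P·[anion]ᵢ) / (Σ P·[cation]ᵢ + Σ P·[anion]ₒ)]
Numerator = 1×7.45 + 0.1×101 = 17.55
Denominator = 1×130 + 0.1×26.2 = 132.6
Vm = 58.6 · log₁₀(0.13233) = 58.6 × (-0.8783) = -51.47 mV

-51 mV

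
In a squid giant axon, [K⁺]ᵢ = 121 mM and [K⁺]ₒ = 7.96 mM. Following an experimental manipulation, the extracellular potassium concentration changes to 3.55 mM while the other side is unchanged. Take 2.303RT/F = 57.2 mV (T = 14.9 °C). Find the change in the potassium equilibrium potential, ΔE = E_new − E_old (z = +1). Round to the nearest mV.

E_old = (57.2/1)·log₁₀(7.96/121) = -67.60 mV
E_new = (57.2/1)·log₁₀(3.55/121) = -87.66 mV
ΔE = -87.66 − (-67.60) = -20.06 mV

-20 mV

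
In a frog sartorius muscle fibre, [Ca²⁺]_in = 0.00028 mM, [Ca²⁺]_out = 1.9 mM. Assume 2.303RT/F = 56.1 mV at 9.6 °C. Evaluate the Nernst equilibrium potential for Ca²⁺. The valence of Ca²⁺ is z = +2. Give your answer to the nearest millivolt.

107 mV

E = (56.1/z) · log₁₀([Ca²⁺]_out/[Ca²⁺]_in) with z = +2.
= (56.1/2) · log₁₀(1.9/0.00028) = 28.05 · log₁₀(6786)
= 28.05 · (3.8316) = 107.48 mV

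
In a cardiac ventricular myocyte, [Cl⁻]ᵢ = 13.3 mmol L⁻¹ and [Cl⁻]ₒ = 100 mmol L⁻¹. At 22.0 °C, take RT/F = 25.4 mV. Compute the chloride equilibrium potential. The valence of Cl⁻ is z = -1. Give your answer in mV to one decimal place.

-51.2 mV

E = (25.4/z) · ln([Cl⁻]_out/[Cl⁻]_in) with z = -1.
For an anion, dividing by z = -1 reverses the sign.
= (25.4/-1) · ln(100/13.3) = -25.40 · ln(7.519)
= -25.40 · (2.0174) = -51.24 mV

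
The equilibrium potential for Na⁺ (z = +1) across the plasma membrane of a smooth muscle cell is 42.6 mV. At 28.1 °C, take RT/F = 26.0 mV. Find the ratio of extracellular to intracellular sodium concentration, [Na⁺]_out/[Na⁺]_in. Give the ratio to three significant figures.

5.15

ln([out]/[in]) = E·z/(26.0) = 42.6 × 1 / 26.0 = 1.6385
[out]/[in] = e^(1.6385) = 5.147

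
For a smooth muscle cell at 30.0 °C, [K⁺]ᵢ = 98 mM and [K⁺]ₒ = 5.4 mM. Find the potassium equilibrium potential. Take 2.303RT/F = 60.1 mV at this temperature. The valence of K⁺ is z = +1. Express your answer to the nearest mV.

-76 mV

E = (60.1/z) · log₁₀([K⁺]_out/[K⁺]_in) with z = +1.
= (60.1/1) · log₁₀(5.4/98) = 60.10 · log₁₀(0.0551)
= 60.10 · (-1.2588) = -75.66 mV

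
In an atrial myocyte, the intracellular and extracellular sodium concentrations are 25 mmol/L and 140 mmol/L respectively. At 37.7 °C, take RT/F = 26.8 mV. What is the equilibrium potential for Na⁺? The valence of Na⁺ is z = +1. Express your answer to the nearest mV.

46 mV

E = (26.8/z) · ln([Na⁺]_out/[Na⁺]_in) with z = +1.
= (26.8/1) · ln(140/25) = 26.80 · ln(5.6)
= 26.80 · (1.7228) = 46.17 mV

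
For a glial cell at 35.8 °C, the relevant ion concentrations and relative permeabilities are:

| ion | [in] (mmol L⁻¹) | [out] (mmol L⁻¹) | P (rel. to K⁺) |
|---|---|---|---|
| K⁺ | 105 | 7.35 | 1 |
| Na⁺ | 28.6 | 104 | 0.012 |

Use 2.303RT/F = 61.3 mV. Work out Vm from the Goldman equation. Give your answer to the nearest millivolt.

-67 mV

Vm = 61.3 · log₁₀[(Σ P·[cation]ₒ + Σ P·[anion]ᵢ) / (Σ P·[cation]ᵢ + Σ P·[anion]ₒ)]
Numerator = 1×7.35 + 0.012×104 = 8.598
Denominator = 1×105 + 0.012×28.6 = 105.3
Vm = 61.3 · log₁₀(0.081619) = 61.3 × (-1.0882) = -66.71 mV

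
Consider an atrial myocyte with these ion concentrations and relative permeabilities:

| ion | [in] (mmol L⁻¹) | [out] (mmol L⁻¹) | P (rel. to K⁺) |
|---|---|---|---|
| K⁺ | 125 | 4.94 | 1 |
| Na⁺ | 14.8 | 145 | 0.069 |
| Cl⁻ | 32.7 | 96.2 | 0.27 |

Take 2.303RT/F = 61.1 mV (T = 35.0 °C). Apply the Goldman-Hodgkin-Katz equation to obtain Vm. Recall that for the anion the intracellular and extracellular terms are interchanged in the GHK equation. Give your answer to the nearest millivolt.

Vm = 61.1 · log₁₀[(Σ P·[cation]ₒ + Σ P·[anion]ᵢ) / (Σ P·[cation]ᵢ + Σ P·[anion]ₒ)]
Numerator = 1×4.94 + 0.069×145 + 0.27×32.7 = 23.77
Denominator = 1×125 + 0.069×14.8 + 0.27×96.2 = 152
Vm = 61.1 · log₁₀(0.15641) = 61.1 × (-0.8057) = -49.23 mV

-49 mV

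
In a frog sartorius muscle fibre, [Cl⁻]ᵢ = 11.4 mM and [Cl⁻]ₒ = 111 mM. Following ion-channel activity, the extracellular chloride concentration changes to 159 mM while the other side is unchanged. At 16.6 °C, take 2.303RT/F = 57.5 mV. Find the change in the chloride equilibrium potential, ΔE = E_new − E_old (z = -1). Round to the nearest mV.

E_old = (57.5/-1)·log₁₀(111/11.4) = -56.83 mV
E_new = (57.5/-1)·log₁₀(159/11.4) = -65.81 mV
ΔE = -65.81 − (-56.83) = -8.97 mV

-9 mV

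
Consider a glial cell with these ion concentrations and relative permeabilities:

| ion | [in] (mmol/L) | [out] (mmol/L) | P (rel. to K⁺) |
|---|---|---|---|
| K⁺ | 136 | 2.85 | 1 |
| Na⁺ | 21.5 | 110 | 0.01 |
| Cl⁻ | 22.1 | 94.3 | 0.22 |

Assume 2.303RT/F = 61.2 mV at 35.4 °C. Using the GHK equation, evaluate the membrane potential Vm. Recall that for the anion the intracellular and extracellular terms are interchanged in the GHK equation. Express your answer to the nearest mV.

-77 mV

Vm = 61.2 · log₁₀[(Σ P·[cation]ₒ + Σ P·[anion]ᵢ) / (Σ P·[cation]ᵢ + Σ P·[anion]ₒ)]
Numerator = 1×2.85 + 0.01×110 + 0.22×22.1 = 8.812
Denominator = 1×136 + 0.01×21.5 + 0.22×94.3 = 157
Vm = 61.2 · log₁₀(0.056141) = 61.2 × (-1.2507) = -76.54 mV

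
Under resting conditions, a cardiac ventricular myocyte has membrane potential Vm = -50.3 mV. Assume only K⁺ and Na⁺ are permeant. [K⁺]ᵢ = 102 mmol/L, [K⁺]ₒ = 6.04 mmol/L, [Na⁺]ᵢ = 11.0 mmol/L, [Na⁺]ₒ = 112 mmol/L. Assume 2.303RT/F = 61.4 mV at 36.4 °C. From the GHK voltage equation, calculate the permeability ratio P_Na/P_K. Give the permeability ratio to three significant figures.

Let α = P_Na/P_K. GHK: Vm = 61.4·log₁₀[(Kₒ + α·Naₒ)/(Kᵢ + α·Naᵢ)].
10^(Vm/61.4) = 10^(-50.3/61.4) = 0.15163
So 0.15163·(Kᵢ + α·Naᵢ) = Kₒ + α·Naₒ → α = (0.15163·102.0 − 6.04) / (112.0 − 0.15163·11.0)
α = (15.47 − 6.04) / (112.0 − 1.668) = 9.426/110.3 = 0.08543

0.0854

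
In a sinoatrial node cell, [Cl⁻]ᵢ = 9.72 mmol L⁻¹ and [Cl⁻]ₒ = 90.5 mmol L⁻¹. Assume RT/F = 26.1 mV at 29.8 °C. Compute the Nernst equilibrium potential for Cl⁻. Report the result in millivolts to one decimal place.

E = (26.1/z) · ln([Cl⁻]_out/[Cl⁻]_in) with z = -1.
For an anion, dividing by z = -1 reverses the sign.
= (26.1/-1) · ln(90.5/9.72) = -26.10 · ln(9.311)
= -26.10 · (2.2312) = -58.23 mV

-58.2 mV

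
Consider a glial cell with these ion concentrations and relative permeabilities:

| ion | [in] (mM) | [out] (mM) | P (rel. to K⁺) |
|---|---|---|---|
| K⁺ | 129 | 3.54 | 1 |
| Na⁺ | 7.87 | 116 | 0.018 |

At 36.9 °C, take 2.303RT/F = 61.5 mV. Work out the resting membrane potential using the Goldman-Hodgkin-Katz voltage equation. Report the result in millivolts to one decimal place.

Vm = 61.5 · log₁₀[(Σ P·[cation]ₒ + Σ P·[anion]ᵢ) / (Σ P·[cation]ᵢ + Σ P·[anion]ₒ)]
Numerator = 1×3.54 + 0.018×116 = 5.628
Denominator = 1×129 + 0.018×7.87 = 129.1
Vm = 61.5 · log₁₀(0.04358) = 61.5 × (-1.3607) = -83.68 mV

-83.7 mV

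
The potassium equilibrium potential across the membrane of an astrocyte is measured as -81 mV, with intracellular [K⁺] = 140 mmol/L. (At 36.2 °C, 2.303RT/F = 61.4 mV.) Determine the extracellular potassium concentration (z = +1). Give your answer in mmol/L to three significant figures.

6.71 mmol/L

Nernst: E = (61.4/1) · log₁₀([out]/[in]), so log₁₀([out]/[in]) = -81.0 × 1 / 61.4 = -1.3192.
[out]/[in] = 10^(-1.3192) = 0.04795.
[out] = 0.04795 × 140 = 6.713 mmol/L.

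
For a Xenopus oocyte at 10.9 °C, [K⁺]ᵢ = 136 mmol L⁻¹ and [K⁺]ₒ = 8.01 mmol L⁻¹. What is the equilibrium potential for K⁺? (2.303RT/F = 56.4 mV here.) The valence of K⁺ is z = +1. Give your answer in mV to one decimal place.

-69.4 mV

E = (56.4/z) · log₁₀([K⁺]_out/[K⁺]_in) with z = +1.
= (56.4/1) · log₁₀(8.01/136) = 56.40 · log₁₀(0.0589)
= 56.40 · (-1.2299) = -69.37 mV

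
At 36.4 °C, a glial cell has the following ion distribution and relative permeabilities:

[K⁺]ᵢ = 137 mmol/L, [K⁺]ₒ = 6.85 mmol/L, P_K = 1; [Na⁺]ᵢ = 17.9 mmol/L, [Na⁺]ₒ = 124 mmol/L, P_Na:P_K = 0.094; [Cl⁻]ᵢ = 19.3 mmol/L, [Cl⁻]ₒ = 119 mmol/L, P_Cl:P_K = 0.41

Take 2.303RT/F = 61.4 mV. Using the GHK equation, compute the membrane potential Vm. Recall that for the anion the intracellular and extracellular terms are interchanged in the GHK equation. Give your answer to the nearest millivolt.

Vm = 61.4 · log₁₀[(Σ P·[cation]ₒ + Σ P·[anion]ᵢ) / (Σ P·[cation]ᵢ + Σ P·[anion]ₒ)]
Numerator = 1×6.85 + 0.094×124 + 0.41×19.3 = 26.42
Denominator = 1×137 + 0.094×17.9 + 0.41×119 = 187.5
Vm = 61.4 · log₁₀(0.14092) = 61.4 × (-0.8510) = -52.25 mV

-52 mV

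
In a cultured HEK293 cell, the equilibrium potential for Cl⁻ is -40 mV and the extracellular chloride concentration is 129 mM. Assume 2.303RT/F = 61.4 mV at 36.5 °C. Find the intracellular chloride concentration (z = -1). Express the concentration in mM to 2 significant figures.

Nernst: E = (61.4/-1) · log₁₀([out]/[in]), so log₁₀([out]/[in]) = -40.0 × -1 / 61.4 = 0.6515.
[out]/[in] = 10^(0.6515) = 4.482.
[in] = 129 / 4.482 = 28.78 mM.

29 mM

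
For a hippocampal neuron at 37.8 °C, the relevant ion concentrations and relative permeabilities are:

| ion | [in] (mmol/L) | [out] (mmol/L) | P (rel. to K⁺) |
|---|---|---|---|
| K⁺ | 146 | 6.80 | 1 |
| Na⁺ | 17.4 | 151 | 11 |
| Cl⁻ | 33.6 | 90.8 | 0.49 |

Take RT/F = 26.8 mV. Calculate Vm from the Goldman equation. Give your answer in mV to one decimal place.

39.8 mV

Vm = 26.8 · ln[(Σ P·[cation]ₒ + Σ P·[anion]ᵢ) / (Σ P·[cation]ᵢ + Σ P·[anion]ₒ)]
Numerator = 1×6.80 + 11×151 + 0.49×33.6 = 1684
Denominator = 1×146 + 11×17.4 + 0.49×90.8 = 381.9
Vm = 26.8 · ln(4.4103) = 26.8 × (1.4839) = 39.77 mV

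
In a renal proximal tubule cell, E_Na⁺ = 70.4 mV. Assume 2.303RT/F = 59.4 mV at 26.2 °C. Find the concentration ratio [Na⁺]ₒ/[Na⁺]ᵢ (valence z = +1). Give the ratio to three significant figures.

log₁₀([out]/[in]) = E·z/(59.4) = 70.4 × 1 / 59.4 = 1.1852
[out]/[in] = 10^(1.1852) = 15.32

15.3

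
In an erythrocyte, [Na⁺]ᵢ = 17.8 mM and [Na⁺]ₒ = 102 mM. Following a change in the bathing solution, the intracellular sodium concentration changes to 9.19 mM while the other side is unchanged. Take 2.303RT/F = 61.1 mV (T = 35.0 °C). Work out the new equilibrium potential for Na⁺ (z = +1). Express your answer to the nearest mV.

After the shift: [Na⁺]_out = 102, [Na⁺]_in = 9.19 mM.
E_new = (61.1/1)·log₁₀(102/9.19) = 61.10 · (1.0453) = 63.87 mV

64 mV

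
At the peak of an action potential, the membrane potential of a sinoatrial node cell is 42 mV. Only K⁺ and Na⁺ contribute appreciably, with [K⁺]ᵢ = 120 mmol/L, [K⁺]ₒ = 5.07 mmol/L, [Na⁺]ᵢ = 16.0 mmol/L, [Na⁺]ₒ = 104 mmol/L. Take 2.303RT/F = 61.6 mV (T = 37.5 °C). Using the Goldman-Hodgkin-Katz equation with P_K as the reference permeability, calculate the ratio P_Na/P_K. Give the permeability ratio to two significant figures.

21

Let α = P_Na/P_K. GHK: Vm = 61.6·log₁₀[(Kₒ + α·Naₒ)/(Kᵢ + α·Naᵢ)].
10^(Vm/61.6) = 10^(42.0/61.6) = 4.8064
So 4.8064·(Kᵢ + α·Naᵢ) = Kₒ + α·Naₒ → α = (4.8064·120.0 − 5.07) / (104.0 − 4.8064·16.0)
α = (576.8 − 5.07) / (104.0 − 76.9) = 571.7/27.1 = 21.1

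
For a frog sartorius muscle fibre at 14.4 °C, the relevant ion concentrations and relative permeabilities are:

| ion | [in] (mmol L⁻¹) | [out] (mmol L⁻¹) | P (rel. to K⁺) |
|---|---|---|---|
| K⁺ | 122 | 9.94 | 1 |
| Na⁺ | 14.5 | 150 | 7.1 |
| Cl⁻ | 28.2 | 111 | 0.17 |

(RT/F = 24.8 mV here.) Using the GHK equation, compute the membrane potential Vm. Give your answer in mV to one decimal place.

36.9 mV

Vm = 24.8 · ln[(Σ P·[cation]ₒ + Σ P·[anion]ᵢ) / (Σ P·[cation]ᵢ + Σ P·[anion]ₒ)]
Numerator = 1×9.94 + 7.1×150 + 0.17×28.2 = 1080
Denominator = 1×122 + 7.1×14.5 + 0.17×111 = 243.8
Vm = 24.8 · ln(4.4284) = 24.8 × (1.4880) = 36.90 mV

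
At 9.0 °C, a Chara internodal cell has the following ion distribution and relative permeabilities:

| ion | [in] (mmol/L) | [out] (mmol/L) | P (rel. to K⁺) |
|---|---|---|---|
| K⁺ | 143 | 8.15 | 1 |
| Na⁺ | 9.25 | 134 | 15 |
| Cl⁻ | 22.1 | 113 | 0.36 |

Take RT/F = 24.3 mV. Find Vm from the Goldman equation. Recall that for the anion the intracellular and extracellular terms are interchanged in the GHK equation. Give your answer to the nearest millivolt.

45 mV

Vm = 24.3 · ln[(Σ P·[cation]ₒ + Σ P·[anion]ᵢ) / (Σ P·[cation]ᵢ + Σ P·[anion]ₒ)]
Numerator = 1×8.15 + 15×134 + 0.36×22.1 = 2026
Denominator = 1×143 + 15×9.25 + 0.36×113 = 322.4
Vm = 24.3 · ln(6.2839) = 24.3 × (1.8380) = 44.66 mV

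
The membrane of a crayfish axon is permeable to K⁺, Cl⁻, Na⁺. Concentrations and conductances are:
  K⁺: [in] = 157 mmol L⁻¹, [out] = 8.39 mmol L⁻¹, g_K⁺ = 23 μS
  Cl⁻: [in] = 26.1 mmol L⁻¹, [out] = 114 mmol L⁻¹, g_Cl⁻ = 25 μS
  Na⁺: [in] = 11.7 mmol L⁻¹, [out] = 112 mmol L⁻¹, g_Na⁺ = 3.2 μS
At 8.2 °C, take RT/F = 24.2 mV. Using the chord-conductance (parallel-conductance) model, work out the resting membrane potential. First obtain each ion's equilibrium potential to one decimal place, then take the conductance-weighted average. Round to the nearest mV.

-46 mV

E_K⁺ = (24.2/1)·ln(8.39/157) = -70.9 mV
E_Cl⁻ = (24.2/-1)·ln(114/26.1) = -35.7 mV
E_Na⁺ = (24.2/1)·ln(112/11.7) = 54.7 mV
Vm = (Σ gᵢEᵢ)/(Σ gᵢ) = (23·-70.9 + 25·-35.7 + 3.2·54.7) / (23 + 25 + 3.2)
= -2348.16 / 51.2 = -45.86 mV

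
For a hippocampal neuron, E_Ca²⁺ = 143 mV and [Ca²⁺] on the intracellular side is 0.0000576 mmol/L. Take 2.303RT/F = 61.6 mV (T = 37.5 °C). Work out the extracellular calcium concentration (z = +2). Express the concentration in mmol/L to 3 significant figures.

Nernst: E = (61.6/2) · log₁₀([out]/[in]), so log₁₀([out]/[in]) = 143.0 × 2 / 61.6 = 4.6429.
[out]/[in] = 10^(4.6429) = 4.394e+04.
[out] = 4.394e+04 × 0.0000576 = 2.531 mmol/L.

2.53 mmol/L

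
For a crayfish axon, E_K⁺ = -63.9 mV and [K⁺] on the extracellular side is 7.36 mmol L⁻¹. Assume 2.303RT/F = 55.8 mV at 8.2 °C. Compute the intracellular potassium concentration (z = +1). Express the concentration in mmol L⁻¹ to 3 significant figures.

Nernst: E = (55.8/1) · log₁₀([out]/[in]), so log₁₀([out]/[in]) = -63.9 × 1 / 55.8 = -1.1452.
[out]/[in] = 10^(-1.1452) = 0.07159.
[in] = 7.36 / 0.07159 = 102.8 mmol L⁻¹.

103 mmol L⁻¹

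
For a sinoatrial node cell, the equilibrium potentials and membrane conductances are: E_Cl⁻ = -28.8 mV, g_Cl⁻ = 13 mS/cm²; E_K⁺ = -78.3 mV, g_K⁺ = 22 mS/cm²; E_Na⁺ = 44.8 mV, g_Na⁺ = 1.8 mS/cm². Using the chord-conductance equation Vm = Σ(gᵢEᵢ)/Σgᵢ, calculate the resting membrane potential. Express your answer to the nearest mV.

Σ gᵢEᵢ = 13·(-28.8) + 22·(-78.3) + 1.8·(44.8) = -2016.36
Σ gᵢ = 13 + 22 + 1.8 = 36.8
Vm = -2016.36 / 36.8 = -54.79 mV

-55 mV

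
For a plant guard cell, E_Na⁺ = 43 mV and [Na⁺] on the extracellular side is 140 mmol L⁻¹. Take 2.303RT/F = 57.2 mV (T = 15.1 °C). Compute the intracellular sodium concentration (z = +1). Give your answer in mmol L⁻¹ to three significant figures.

Nernst: E = (57.2/1) · log₁₀([out]/[in]), so log₁₀([out]/[in]) = 43.0 × 1 / 57.2 = 0.7517.
[out]/[in] = 10^(0.7517) = 5.646.
[in] = 140 / 5.646 = 24.8 mmol L⁻¹.

24.8 mmol L⁻¹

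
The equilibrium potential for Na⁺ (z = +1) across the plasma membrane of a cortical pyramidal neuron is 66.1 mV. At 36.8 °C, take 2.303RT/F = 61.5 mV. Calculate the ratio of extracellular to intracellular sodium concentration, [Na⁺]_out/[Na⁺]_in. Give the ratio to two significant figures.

12

log₁₀([out]/[in]) = E·z/(61.5) = 66.1 × 1 / 61.5 = 1.0748
[out]/[in] = 10^(1.0748) = 11.88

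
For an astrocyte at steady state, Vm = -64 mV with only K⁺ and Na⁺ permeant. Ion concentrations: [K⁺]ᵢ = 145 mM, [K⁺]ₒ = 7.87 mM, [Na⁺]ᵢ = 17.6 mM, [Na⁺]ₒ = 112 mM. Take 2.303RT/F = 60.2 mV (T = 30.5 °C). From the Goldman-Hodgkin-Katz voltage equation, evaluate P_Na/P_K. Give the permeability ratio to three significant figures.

0.0423

Let α = P_Na/P_K. GHK: Vm = 60.2·log₁₀[(Kₒ + α·Naₒ)/(Kᵢ + α·Naᵢ)].
10^(Vm/60.2) = 10^(-64.0/60.2) = 0.086472
So 0.086472·(Kᵢ + α·Naᵢ) = Kₒ + α·Naₒ → α = (0.086472·145.0 − 7.87) / (112.0 − 0.086472·17.6)
α = (12.54 − 7.87) / (112.0 − 1.522) = 4.668/110.5 = 0.04226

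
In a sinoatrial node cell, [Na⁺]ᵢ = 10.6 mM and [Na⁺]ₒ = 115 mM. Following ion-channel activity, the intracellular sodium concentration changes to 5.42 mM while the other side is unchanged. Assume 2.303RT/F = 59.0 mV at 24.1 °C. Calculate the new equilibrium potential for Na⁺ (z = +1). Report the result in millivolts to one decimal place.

After the shift: [Na⁺]_out = 115, [Na⁺]_in = 5.42 mM.
E_new = (59.0/1)·log₁₀(115/5.42) = 59.00 · (1.3267) = 78.28 mV

78.3 mV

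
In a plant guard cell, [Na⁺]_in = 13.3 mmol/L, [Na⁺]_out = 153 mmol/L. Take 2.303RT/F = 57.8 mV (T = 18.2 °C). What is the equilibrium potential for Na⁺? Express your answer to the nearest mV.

61 mV

E = (57.8/z) · log₁₀([Na⁺]_out/[Na⁺]_in) with z = +1.
= (57.8/1) · log₁₀(153/13.3) = 57.80 · log₁₀(11.5)
= 57.80 · (1.0608) = 61.32 mV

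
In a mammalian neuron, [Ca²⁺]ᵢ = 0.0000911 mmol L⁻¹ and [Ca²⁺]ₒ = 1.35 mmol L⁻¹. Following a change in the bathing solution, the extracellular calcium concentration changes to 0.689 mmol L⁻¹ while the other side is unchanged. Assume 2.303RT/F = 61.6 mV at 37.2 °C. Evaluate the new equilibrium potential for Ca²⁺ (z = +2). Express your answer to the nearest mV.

After the shift: [Ca²⁺]_out = 0.689, [Ca²⁺]_in = 0.0000911 mmol L⁻¹.
E_new = (61.6/2)·log₁₀(0.689/0.0000911) = 30.80 · (3.8787) = 119.46 mV

119 mV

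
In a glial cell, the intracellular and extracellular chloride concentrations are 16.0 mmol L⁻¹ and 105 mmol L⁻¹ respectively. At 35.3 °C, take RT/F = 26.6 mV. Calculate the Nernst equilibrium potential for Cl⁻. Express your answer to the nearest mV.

E = (26.6/z) · ln([Cl⁻]_out/[Cl⁻]_in) with z = -1.
For an anion, dividing by z = -1 reverses the sign.
= (26.6/-1) · ln(105/16.0) = -26.60 · ln(6.562)
= -26.60 · (1.8814) = -50.04 mV

-50 mV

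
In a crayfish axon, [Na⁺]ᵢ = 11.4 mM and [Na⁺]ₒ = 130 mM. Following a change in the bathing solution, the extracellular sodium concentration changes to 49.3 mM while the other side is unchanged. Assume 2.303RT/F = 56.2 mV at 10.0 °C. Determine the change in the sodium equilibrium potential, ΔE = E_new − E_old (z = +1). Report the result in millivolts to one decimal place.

E_old = (56.2/1)·log₁₀(130/11.4) = 59.41 mV
E_new = (56.2/1)·log₁₀(49.3/11.4) = 35.74 mV
ΔE = 35.74 − (59.41) = -23.67 mV

-23.7 mV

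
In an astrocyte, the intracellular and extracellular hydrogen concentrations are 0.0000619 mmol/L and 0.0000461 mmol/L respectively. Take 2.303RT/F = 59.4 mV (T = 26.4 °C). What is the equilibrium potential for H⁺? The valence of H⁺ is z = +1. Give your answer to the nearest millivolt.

-8 mV

E = (59.4/z) · log₁₀([H⁺]_out/[H⁺]_in) with z = +1.
= (59.4/1) · log₁₀(0.0000461/0.0000619) = 59.40 · log₁₀(0.7447)
= 59.40 · (-0.1280) = -7.60 mV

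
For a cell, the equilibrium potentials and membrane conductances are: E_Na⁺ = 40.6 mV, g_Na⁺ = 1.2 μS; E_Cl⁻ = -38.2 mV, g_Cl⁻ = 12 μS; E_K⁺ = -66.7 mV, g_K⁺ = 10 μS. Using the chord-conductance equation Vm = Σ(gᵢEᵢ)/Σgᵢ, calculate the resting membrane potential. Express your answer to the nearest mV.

-46 mV

Σ gᵢEᵢ = 1.2·(40.6) + 12·(-38.2) + 10·(-66.7) = -1076.68
Σ gᵢ = 1.2 + 12 + 10 = 23.2
Vm = -1076.68 / 23.2 = -46.41 mV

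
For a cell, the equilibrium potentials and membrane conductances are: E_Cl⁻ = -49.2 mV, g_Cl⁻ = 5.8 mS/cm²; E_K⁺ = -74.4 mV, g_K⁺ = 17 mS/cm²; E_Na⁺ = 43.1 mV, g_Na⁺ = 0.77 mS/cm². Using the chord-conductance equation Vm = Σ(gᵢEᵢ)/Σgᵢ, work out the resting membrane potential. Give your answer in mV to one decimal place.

-64.4 mV

Σ gᵢEᵢ = 5.8·(-49.2) + 17·(-74.4) + 0.77·(43.1) = -1516.97
Σ gᵢ = 5.8 + 17 + 0.77 = 23.57
Vm = -1516.97 / 23.57 = -64.36 mV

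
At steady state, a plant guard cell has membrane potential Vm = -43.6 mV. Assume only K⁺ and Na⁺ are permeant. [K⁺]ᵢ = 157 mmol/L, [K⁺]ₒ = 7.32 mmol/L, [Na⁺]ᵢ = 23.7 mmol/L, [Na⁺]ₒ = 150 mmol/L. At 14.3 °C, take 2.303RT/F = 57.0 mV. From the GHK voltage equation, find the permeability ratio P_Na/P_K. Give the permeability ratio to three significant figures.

Let α = P_Na/P_K. GHK: Vm = 57.0·log₁₀[(Kₒ + α·Naₒ)/(Kᵢ + α·Naᵢ)].
10^(Vm/57.0) = 10^(-43.6/57.0) = 0.17183
So 0.17183·(Kᵢ + α·Naᵢ) = Kₒ + α·Naₒ → α = (0.17183·157.0 − 7.32) / (150.0 − 0.17183·23.7)
α = (26.98 − 7.32) / (150.0 − 4.072) = 19.66/145.9 = 0.1347

0.135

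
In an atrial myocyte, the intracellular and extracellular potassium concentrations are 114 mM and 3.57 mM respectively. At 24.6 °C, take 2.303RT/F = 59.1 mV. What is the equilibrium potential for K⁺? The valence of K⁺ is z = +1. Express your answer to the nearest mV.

-89 mV

E = (59.1/z) · log₁₀([K⁺]_out/[K⁺]_in) with z = +1.
= (59.1/1) · log₁₀(3.57/114) = 59.10 · log₁₀(0.03132)
= 59.10 · (-1.5042) = -88.90 mV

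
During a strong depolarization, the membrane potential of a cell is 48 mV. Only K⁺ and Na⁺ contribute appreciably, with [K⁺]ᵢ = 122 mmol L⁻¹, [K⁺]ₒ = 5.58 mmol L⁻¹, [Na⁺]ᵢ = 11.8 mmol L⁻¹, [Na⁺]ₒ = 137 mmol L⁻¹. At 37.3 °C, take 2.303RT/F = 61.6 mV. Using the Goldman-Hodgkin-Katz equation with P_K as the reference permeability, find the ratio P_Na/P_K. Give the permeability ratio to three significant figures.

Let α = P_Na/P_K. GHK: Vm = 61.6·log₁₀[(Kₒ + α·Naₒ)/(Kᵢ + α·Naᵢ)].
10^(Vm/61.6) = 10^(48.0/61.6) = 6.0148
So 6.0148·(Kᵢ + α·Naᵢ) = Kₒ + α·Naₒ → α = (6.0148·122.0 − 5.58) / (137.0 − 6.0148·11.8)
α = (733.8 − 5.58) / (137.0 − 70.97) = 728.2/66.03 = 11.03

11.0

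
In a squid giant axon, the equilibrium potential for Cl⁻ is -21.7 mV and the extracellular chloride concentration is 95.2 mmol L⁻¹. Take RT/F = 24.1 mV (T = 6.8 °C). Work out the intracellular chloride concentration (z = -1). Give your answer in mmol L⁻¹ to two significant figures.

39 mmol L⁻¹

Nernst: E = (24.1/-1) · ln([out]/[in]), so ln([out]/[in]) = -21.7 × -1 / 24.1 = 0.9004.
[out]/[in] = e^(0.9004) = 2.461.
[in] = 95.2 / 2.461 = 38.69 mmol L⁻¹.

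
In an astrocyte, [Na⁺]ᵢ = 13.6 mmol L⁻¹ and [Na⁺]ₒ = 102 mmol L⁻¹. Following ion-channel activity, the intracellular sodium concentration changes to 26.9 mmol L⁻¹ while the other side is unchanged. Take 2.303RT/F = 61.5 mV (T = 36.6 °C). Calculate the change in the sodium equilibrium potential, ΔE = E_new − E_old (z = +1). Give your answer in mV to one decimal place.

-18.2 mV

E_old = (61.5/1)·log₁₀(102/13.6) = 53.82 mV
E_new = (61.5/1)·log₁₀(102/26.9) = 35.60 mV
ΔE = 35.60 − (53.82) = -18.22 mV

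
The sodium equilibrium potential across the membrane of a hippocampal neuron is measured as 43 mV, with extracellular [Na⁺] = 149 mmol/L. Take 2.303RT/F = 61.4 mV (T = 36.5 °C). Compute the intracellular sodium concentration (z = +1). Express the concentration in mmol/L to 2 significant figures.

Nernst: E = (61.4/1) · log₁₀([out]/[in]), so log₁₀([out]/[in]) = 43.0 × 1 / 61.4 = 0.7003.
[out]/[in] = 10^(0.7003) = 5.016.
[in] = 149 / 5.016 = 29.71 mmol/L.

30 mmol/L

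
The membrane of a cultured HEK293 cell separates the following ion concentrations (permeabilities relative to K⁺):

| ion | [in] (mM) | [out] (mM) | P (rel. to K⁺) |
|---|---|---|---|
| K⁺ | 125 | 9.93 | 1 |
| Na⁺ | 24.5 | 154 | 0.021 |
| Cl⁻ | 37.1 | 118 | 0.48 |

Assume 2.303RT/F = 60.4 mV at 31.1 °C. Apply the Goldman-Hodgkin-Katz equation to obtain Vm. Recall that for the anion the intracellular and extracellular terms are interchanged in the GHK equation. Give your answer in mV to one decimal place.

Vm = 60.4 · log₁₀[(Σ P·[cation]ₒ + Σ P·[anion]ᵢ) / (Σ P·[cation]ᵢ + Σ P·[anion]ₒ)]
Numerator = 1×9.93 + 0.021×154 + 0.48×37.1 = 30.97
Denominator = 1×125 + 0.021×24.5 + 0.48×118 = 182.2
Vm = 60.4 · log₁₀(0.17003) = 60.4 × (-0.7695) = -46.48 mV

-46.5 mV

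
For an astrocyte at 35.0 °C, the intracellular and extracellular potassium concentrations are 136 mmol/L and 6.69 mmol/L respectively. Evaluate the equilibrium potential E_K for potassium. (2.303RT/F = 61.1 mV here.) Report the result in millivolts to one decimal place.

-79.9 mV

E = (61.1/z) · log₁₀([K⁺]_out/[K⁺]_in) with z = +1.
= (61.1/1) · log₁₀(6.69/136) = 61.10 · log₁₀(0.04919)
= 61.10 · (-1.3081) = -79.93 mV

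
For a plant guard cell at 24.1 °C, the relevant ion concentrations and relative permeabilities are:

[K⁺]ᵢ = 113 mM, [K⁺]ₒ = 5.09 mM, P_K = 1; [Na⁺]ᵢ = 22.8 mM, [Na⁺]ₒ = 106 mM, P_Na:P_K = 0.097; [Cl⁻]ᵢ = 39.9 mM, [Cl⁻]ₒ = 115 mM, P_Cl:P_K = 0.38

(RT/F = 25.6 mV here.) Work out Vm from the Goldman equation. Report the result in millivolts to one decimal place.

Vm = 25.6 · ln[(Σ P·[cation]ₒ + Σ P·[anion]ᵢ) / (Σ P·[cation]ᵢ + Σ P·[anion]ₒ)]
Numerator = 1×5.09 + 0.097×106 + 0.38×39.9 = 30.53
Denominator = 1×113 + 0.097×22.8 + 0.38×115 = 158.9
Vm = 25.6 · ln(0.19214) = 25.6 × (-1.6495) = -42.23 mV

-42.2 mV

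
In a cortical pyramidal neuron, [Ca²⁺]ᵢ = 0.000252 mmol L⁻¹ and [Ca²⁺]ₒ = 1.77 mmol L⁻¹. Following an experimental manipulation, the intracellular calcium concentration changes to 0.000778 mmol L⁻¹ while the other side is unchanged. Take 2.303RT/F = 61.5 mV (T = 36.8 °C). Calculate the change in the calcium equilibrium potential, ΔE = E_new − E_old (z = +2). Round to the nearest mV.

E_old = (61.5/2)·log₁₀(1.77/0.000252) = 118.28 mV
E_new = (61.5/2)·log₁₀(1.77/0.000778) = 103.23 mV
ΔE = 103.23 − (118.28) = -15.05 mV

-15 mV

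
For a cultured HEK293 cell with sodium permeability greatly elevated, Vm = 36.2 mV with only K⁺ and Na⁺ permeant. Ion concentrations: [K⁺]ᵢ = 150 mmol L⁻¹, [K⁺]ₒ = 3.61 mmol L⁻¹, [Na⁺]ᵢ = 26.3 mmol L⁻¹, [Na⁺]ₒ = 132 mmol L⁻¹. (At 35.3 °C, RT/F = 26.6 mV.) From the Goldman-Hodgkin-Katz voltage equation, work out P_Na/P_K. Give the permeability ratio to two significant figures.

20

Let α = P_Na/P_K. GHK: Vm = 26.6·ln[(Kₒ + α·Naₒ)/(Kᵢ + α·Naᵢ)].
e^(Vm/26.6) = e^(36.2/26.6) = 3.8997
So 3.8997·(Kᵢ + α·Naᵢ) = Kₒ + α·Naₒ → α = (3.8997·150.0 − 3.61) / (132.0 − 3.8997·26.3)
α = (585 − 3.61) / (132.0 − 102.6) = 581.3/29.44 = 19.75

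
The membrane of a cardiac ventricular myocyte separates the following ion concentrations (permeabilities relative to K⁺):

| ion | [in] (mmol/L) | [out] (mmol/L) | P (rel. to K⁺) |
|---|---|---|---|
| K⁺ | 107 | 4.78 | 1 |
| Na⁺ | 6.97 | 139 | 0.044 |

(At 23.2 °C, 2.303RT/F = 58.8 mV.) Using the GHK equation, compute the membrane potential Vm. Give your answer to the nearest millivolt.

Vm = 58.8 · log₁₀[(Σ P·[cation]ₒ + Σ P·[anion]ᵢ) / (Σ P·[cation]ᵢ + Σ P·[anion]ₒ)]
Numerator = 1×4.78 + 0.044×139 = 10.9
Denominator = 1×107 + 0.044×6.97 = 107.3
Vm = 58.8 · log₁₀(0.10154) = 58.8 × (-0.9934) = -58.41 mV

-58 mV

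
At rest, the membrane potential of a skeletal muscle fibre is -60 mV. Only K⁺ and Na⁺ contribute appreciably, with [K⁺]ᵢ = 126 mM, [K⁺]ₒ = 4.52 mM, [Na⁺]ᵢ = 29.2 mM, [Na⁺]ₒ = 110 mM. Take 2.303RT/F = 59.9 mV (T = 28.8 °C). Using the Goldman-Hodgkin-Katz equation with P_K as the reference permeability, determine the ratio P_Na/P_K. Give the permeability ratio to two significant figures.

Let α = P_Na/P_K. GHK: Vm = 59.9·log₁₀[(Kₒ + α·Naₒ)/(Kᵢ + α·Naᵢ)].
10^(Vm/59.9) = 10^(-60.0/59.9) = 0.099616
So 0.099616·(Kᵢ + α·Naᵢ) = Kₒ + α·Naₒ → α = (0.099616·126.0 − 4.52) / (110.0 − 0.099616·29.2)
α = (12.55 − 4.52) / (110.0 − 2.909) = 8.032/107.1 = 0.075

0.075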